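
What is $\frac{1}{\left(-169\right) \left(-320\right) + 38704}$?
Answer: $\frac{1}{92784} \approx 1.0778 \cdot 10^{-5}$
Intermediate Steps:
$\frac{1}{\left(-169\right) \left(-320\right) + 38704} = \frac{1}{54080 + 38704} = \frac{1}{92784}$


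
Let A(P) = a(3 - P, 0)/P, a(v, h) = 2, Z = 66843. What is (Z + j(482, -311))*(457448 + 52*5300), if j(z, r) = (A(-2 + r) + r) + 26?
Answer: 15271333883296/313 ≈ 4.8790e+10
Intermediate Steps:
A(P) = 2/P
j(z, r) = 26 + r + 2/(-2 + r) (j(z, r) = (2/(-2 + r) + r) + 26 = (r + 2/(-2 + r)) + 26 = 26 + r + 2/(-2 + r))
(Z + j(482, -311))*(457448 + 52*5300) = (66843 + (2 + (-2 - 311)*(26 - 311))/(-2 - 311))*(457448 + 52*5300) = (66843 + (2 - 313*(-285))/(-313))*(457448 + 275600) = (66843 - (2 + 89205)/313)*733048 = (66843 - 1/313*89207)*733048 = (66843 - 89207/313)*733048 = (20832652/313)*733048 = 15271333883296/313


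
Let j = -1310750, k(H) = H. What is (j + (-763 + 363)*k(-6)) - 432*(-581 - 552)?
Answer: -818894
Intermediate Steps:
(j + (-763 + 363)*k(-6)) - 432*(-581 - 552) = (-1310750 + (-763 + 363)*(-6)) - 432*(-581 - 552) = (-1310750 - 400*(-6)) - 432*(-1133) = (-1310750 + 2400) + 489456 = -1308350 + 489456 = -818894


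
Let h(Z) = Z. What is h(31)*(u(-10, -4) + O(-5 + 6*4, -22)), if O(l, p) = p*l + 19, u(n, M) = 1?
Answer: -12338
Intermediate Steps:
O(l, p) = 19 + l*p (O(l, p) = l*p + 19 = 19 + l*p)
h(31)*(u(-10, -4) + O(-5 + 6*4, -22)) = 31*(1 + (19 + (-5 + 6*4)*(-22))) = 31*(1 + (19 + (-5 + 24)*(-22))) = 31*(1 + (19 + 19*(-22))) = 31*(1 + (19 - 418)) = 31*(1 - 399) = 31*(-398) = -12338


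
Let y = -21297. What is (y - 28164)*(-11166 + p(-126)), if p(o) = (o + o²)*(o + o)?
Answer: 196862990526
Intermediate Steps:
p(o) = 2*o*(o + o²) (p(o) = (o + o²)*(2*o) = 2*o*(o + o²))
(y - 28164)*(-11166 + p(-126)) = (-21297 - 28164)*(-11166 + 2*(-126)²*(1 - 126)) = -49461*(-11166 + 2*15876*(-125)) = -49461*(-11166 - 3969000) = -49461*(-3980166) = 196862990526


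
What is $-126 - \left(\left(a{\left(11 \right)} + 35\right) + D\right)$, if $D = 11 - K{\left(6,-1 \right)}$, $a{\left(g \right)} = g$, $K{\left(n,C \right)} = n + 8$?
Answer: $-169$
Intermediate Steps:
$K{\left(n,C \right)} = 8 + n$
$D = -3$ ($D = 11 - \left(8 + 6\right) = 11 - 14 = -3$)
$-126 - \left(\left(a{\left(11 \right)} + 35\right) + D\right) = -126 - \left(\left(11 + 35\right) - 3\right) = -126 - \left(46 - 3\right) = -126 - 43 = -169$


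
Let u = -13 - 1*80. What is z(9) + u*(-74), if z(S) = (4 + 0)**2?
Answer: 6898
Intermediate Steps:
z(S) = 16 (z(S) = 4**2 = 16)
u = -93 (u = -13 - 80 = -93)
z(9) + u*(-74) = 16 - 93*(-74) = 16 + 6882 = 6898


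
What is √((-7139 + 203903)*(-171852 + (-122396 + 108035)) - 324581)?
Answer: I*√36640339313 ≈ 1.9142e+5*I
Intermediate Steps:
√((-7139 + 203903)*(-171852 + (-122396 + 108035)) - 324581) = √(196764*(-171852 - 14361) - 324581) = √(196764*(-186213) - 324581) = √(-36640014732 - 324581) = √(-36640339313) = I*√36640339313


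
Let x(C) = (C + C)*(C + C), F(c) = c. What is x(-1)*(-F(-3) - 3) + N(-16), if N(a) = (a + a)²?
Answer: 1024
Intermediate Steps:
x(C) = 4*C² (x(C) = (2*C)*(2*C) = 4*C²)
N(a) = 4*a² (N(a) = (2*a)² = 4*a²)
x(-1)*(-F(-3) - 3) + N(-16) = (4*(-1)²)*(-1*(-3) - 3) + 4*(-16)² = (4*1)*(3 - 3) + 4*256 = 4*0 + 1024 = 0 + 1024 = 1024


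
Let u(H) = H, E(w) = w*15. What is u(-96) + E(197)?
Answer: 2859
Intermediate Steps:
E(w) = 15*w
u(-96) + E(197) = -96 + 15*197 = -96 + 2955 = 2859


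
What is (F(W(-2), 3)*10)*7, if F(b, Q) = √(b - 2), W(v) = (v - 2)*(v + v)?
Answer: 70*√14 ≈ 261.92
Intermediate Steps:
W(v) = 2*v*(-2 + v) (W(v) = (-2 + v)*(2*v) = 2*v*(-2 + v))
F(b, Q) = √(-2 + b)
(F(W(-2), 3)*10)*7 = (√(-2 + 2*(-2)*(-2 - 2))*10)*7 = (√(-2 + 2*(-2)*(-4))*10)*7 = (√(-2 + 16)*10)*7 = (√14*10)*7 = (10*√14)*7 = 70*√14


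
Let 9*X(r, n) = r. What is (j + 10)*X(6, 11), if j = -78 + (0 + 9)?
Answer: -118/3 ≈ -39.333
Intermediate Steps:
X(r, n) = r/9
j = -69 (j = -78 + 9 = -69)
(j + 10)*X(6, 11) = (-69 + 10)*((⅑)*6) = -59*⅔ = -118/3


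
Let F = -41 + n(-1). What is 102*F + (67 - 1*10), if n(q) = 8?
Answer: -3309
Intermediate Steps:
F = -33 (F = -41 + 8 = -33)
102*F + (67 - 1*10) = 102*(-33) + (67 - 1*10) = -3366 + (67 - 10) = -3366 + 57 = -3309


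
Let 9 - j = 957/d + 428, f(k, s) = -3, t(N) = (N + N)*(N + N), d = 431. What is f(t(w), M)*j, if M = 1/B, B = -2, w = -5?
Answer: 544638/431 ≈ 1263.7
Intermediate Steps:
t(N) = 4*N**2 (t(N) = (2*N)*(2*N) = 4*N**2)
M = -1/2 (M = 1/(-2) = -1/2 ≈ -0.50000)
j = -181546/431 (j = 9 - (957/431 + 428) = 9 - 1*185425/431 = 9 - 185425/431 = -181546/431 ≈ -421.22)
f(t(w), M)*j = -3*(-181546/431) = 544638/431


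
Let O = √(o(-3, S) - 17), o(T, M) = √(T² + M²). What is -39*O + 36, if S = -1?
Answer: 36 - 39*√(-17 + √10) ≈ 36.0 - 145.08*I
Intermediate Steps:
o(T, M) = √(M² + T²)
O = √(-17 + √10) (O = √(√((-1)² + (-3)²) - 17) = √(√(1 + 9) - 17) = √(√10 - 17) = √(-17 + √10) ≈ 3.7199*I)
-39*O + 36 = -39*√(-17 + √10) + 36 = 36 - 39*√(-17 + √10)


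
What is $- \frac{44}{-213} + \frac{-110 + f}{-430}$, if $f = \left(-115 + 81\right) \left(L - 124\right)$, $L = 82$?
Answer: $- \frac{130907}{45795} \approx -2.8585$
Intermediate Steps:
$f = 1428$ ($f = \left(-115 + 81\right) \left(82 - 124\right) = \left(-34\right) \left(-42\right) = 1428$)
$- \frac{44}{-213} + \frac{-110 + f}{-430} = - \frac{44}{-213} + \frac{-110 + 1428}{-430} = \left(-44\right) \left(- \frac{1}{213}\right) + 1318 \left(- \frac{1}{430}\right) = \frac{44}{213} - \frac{659}{215} = - \frac{130907}{45795}$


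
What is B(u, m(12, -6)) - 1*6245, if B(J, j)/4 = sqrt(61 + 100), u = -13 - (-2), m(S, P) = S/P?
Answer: -6245 + 4*sqrt(161) ≈ -6194.2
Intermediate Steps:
u = -11 (u = -13 - 1*(-2) = -13 + 2 = -11)
B(J, j) = 4*sqrt(161) (B(J, j) = 4*sqrt(61 + 100) = 4*sqrt(161))
B(u, m(12, -6)) - 1*6245 = 4*sqrt(161) - 1*6245 = 4*sqrt(161) - 6245 = -6245 + 4*sqrt(161)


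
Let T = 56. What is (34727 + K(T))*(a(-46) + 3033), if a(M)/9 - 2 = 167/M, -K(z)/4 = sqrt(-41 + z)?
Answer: 4821600861/46 - 277686*sqrt(15)/23 ≈ 1.0477e+8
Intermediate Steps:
K(z) = -4*sqrt(-41 + z)
a(M) = 18 + 1503/M (a(M) = 18 + 9*(167/M) = 18 + 1503/M)
(34727 + K(T))*(a(-46) + 3033) = (34727 - 4*sqrt(-41 + 56))*((18 + 1503/(-46)) + 3033) = (34727 - 4*sqrt(15))*((18 + 1503*(-1/46)) + 3033) = (34727 - 4*sqrt(15))*((18 - 1503/46) + 3033) = (34727 - 4*sqrt(15))*(-675/46 + 3033) = (34727 - 4*sqrt(15))*(138843/46) = 4821600861/46 - 277686*sqrt(15)/23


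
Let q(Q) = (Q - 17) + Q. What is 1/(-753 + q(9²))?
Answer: -1/608 ≈ -0.0016447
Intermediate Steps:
q(Q) = -17 + 2*Q (q(Q) = (-17 + Q) + Q = -17 + 2*Q)
1/(-753 + q(9²)) = 1/(-753 + (-17 + 2*9²)) = 1/(-753 + (-17 + 2*81)) = 1/(-753 + (-17 + 162)) = 1/(-753 + 145) = 1/(-608) = -1/608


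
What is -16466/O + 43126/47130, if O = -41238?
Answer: 212872714/161962245 ≈ 1.3143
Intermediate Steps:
-16466/O + 43126/47130 = -16466/(-41238) + 43126/47130 = -16466*(-1/41238) + 43126*(1/47130) = 8233/20619 + 21563/23565 = 212872714/161962245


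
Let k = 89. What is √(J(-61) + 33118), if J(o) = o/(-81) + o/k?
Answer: 5*√849943414/801 ≈ 181.98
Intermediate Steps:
J(o) = -8*o/7209 (J(o) = o/(-81) + o/89 = o*(-1/81) + o*(1/89) = -o/81 + o/89 = -8*o/7209)
√(J(-61) + 33118) = √(-8/7209*(-61) + 33118) = √(488/7209 + 33118) = √(238748150/7209) = 5*√849943414/801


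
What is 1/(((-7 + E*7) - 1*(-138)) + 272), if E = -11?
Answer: 1/326 ≈ 0.0030675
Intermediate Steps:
1/(((-7 + E*7) - 1*(-138)) + 272) = 1/(((-7 - 11*7) - 1*(-138)) + 272) = 1/(((-7 - 77) + 138) + 272) = 1/((-84 + 138) + 272) = 1/(54 + 272) = 1/326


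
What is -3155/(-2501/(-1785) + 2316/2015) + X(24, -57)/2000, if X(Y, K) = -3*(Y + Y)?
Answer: -56742428112/45867875 ≈ -1237.1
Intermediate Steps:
X(Y, K) = -6*Y
-3155/(-2501/(-1785) + 2316/2015) + X(24, -57)/2000 = -3155/(-2501/(-1785) + 2316/2015) - 6*24/2000 = -3155/(-2501*(-1/1785) + 2316*(1/2015)) - 144*1/2000 = -3155/(2501/1785 + 2316/2015) - 9/125 = -3155/366943/143871 - 9/125 = -3155*143871/366943 - 9/125 = -453913005/366943 - 9/125 = -56742428112/45867875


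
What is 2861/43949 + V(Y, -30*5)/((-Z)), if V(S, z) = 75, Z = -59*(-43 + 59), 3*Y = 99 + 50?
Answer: 5996959/41487856 ≈ 0.14455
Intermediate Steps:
Y = 149/3 (Y = (99 + 50)/3 = (⅓)*149 = 149/3 ≈ 49.667)
Z = -944 (Z = -59*16 = -944)
2861/43949 + V(Y, -30*5)/((-Z)) = 2861/43949 + 75/((-1*(-944))) = 2861*(1/43949) + 75/944 = 2861/43949 + 75*(1/944) = 2861/43949 + 75/944 = 5996959/41487856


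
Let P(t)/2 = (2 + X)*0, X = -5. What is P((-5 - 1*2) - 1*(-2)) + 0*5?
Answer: 0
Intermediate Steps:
P(t) = 0 (P(t) = 2*((2 - 5)*0) = 2*(-3*0) = 2*0 = 0)
P((-5 - 1*2) - 1*(-2)) + 0*5 = 0 + 0*5 = 0 + 0 = 0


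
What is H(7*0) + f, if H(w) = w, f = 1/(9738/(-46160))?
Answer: -23080/4869 ≈ -4.7402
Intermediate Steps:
f = -23080/4869 (f = 1/(9738*(-1/46160)) = 1/(-4869/23080) = -23080/4869 ≈ -4.7402)
H(7*0) + f = 7*0 - 23080/4869 = 0 - 23080/4869 = -23080/4869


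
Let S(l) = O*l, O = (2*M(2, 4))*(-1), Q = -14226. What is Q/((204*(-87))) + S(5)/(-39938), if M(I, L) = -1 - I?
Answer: 47302129/59068302 ≈ 0.80080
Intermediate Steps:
O = 6 (O = (2*(-1 - 1*2))*(-1) = (2*(-1 - 2))*(-1) = (2*(-3))*(-1) = -6*(-1) = 6)
S(l) = 6*l
Q/((204*(-87))) + S(5)/(-39938) = -14226/(204*(-87)) + (6*5)/(-39938) = -14226/(-17748) + 30*(-1/39938) = -14226*(-1/17748) - 15/19969 = 2371/2958 - 15/19969 = 47302129/59068302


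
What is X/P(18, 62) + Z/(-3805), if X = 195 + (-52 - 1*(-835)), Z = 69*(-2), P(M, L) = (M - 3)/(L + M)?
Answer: 19847018/3805 ≈ 5216.0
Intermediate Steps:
P(M, L) = (-3 + M)/(L + M)
Z = -138
X = 978 (X = 195 + (-52 + 835) = 195 + 783 = 978)
X/P(18, 62) + Z/(-3805) = 978/(((-3 + 18)/(62 + 18))) - 138/(-3805) = 978/((15/80)) - 138*(-1/3805) = 978/(((1/80)*15)) + 138/3805 = 978/(3/16) + 138/3805 = 978*(16/3) + 138/3805 = 5216 + 138/3805 = 19847018/3805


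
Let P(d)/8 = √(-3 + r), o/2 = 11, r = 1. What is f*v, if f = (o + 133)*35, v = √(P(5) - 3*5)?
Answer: 5425*√(-15 + 8*I*√2) ≈ 7466.3 + 22298.0*I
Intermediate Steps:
o = 22 (o = 2*11 = 22)
P(d) = 8*I*√2 (P(d) = 8*√(-3 + 1) = 8*√(-2) = 8*(I*√2) = 8*I*√2)
v = √(-15 + 8*I*√2) (v = √(8*I*√2 - 3*5) = √(8*I*√2 - 15) = √(-15 + 8*I*√2) ≈ 1.3763 + 4.1102*I)
f = 5425 (f = (22 + 133)*35 = 155*35 = 5425)
f*v = 5425*√(-15 + 8*I*√2)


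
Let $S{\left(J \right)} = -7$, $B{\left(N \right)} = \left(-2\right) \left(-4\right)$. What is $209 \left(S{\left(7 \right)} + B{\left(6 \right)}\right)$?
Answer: $209$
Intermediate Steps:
$B{\left(N \right)} = 8$
$209 \left(S{\left(7 \right)} + B{\left(6 \right)}\right) = 209 \left(-7 + 8\right) = 209 \cdot 1 = 209$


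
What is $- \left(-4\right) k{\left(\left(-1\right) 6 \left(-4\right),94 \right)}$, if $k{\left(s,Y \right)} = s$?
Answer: $96$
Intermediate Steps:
$- \left(-4\right) k{\left(\left(-1\right) 6 \left(-4\right),94 \right)} = - \left(-4\right) \left(-1\right) 6 \left(-4\right) = - \left(-4\right) \left(\left(-6\right) \left(-4\right)\right) = - \left(-4\right) 24 = \left(-1\right) \left(-96\right) = 96$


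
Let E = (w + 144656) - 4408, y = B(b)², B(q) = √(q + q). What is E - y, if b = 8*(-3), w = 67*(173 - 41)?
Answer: 149140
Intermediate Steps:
w = 8844 (w = 67*132 = 8844)
b = -24
B(q) = √2*√q (B(q) = √(2*q) = √2*√q)
y = -48 (y = (√2*√(-24))² = (√2*(2*I*√6))² = (4*I*√3)² = -48)
E = 149092 (E = (8844 + 144656) - 4408 = 153500 - 4408 = 149092)
E - y = 149092 - 1*(-48) = 149092 + 48 = 149140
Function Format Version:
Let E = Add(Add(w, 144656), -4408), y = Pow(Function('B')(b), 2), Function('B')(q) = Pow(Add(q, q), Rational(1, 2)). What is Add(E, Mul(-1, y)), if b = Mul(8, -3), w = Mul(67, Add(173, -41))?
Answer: 149140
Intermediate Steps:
w = 8844 (w = Mul(67, 132) = 8844)
b = -24
Function('B')(q) = Mul(Pow(2, Rational(1, 2)), Pow(q, Rational(1, 2))) (Function('B')(q) = Pow(Mul(2, q), Rational(1, 2)) = Mul(Pow(2, Rational(1, 2)), Pow(q, Rational(1, 2))))
y = -48 (y = Pow(Mul(Pow(2, Rational(1, 2)), Pow(-24, Rational(1, 2))), 2) = Pow(Mul(Pow(2, Rational(1, 2)), Mul(2, I, Pow(6, Rational(1, 2)))), 2) = Pow(Mul(4, I, Pow(3, Rational(1, 2))), 2) = -48)
E = 149092 (E = Add(Add(8844, 144656), -4408) = Add(153500, -4408) = 149092)
Add(E, Mul(-1, y)) = Add(149092, Mul(-1, -48)) = Add(149092, 48) = 149140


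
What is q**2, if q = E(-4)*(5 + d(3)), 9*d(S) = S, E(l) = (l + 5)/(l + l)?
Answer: 4/9 ≈ 0.44444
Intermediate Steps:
E(l) = (5 + l)/(2*l) (E(l) = (5 + l)/((2*l)) = (5 + l)*(1/(2*l)) = (5 + l)/(2*l))
d(S) = S/9
q = -2/3 (q = ((1/2)*(5 - 4)/(-4))*(5 + (1/9)*3) = ((1/2)*(-1/4)*1)*(5 + 1/3) = -1/8*16/3 = -2/3 ≈ -0.66667)
q**2 = (-2/3)**2 = 4/9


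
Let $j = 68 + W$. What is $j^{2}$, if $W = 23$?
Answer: $8281$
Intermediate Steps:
$j = 91$ ($j = 68 + 23 = 91$)
$j^{2} = 91^{2} = 8281$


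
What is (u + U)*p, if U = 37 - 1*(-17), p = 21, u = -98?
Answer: -924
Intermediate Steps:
U = 54 (U = 37 + 17 = 54)
(u + U)*p = (-98 + 54)*21 = -44*21 = -924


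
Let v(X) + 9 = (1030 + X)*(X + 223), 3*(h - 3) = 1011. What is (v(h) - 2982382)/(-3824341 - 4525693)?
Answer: 2211081/8350034 ≈ 0.26480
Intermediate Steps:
h = 340 (h = 3 + (⅓)*1011 = 3 + 337 = 340)
v(X) = -9 + (223 + X)*(1030 + X) (v(X) = -9 + (1030 + X)*(X + 223) = -9 + (1030 + X)*(223 + X) = -9 + (223 + X)*(1030 + X))
(v(h) - 2982382)/(-3824341 - 4525693) = ((229681 + 340² + 1253*340) - 2982382)/(-3824341 - 4525693) = ((229681 + 115600 + 426020) - 2982382)/(-8350034) = (771301 - 2982382)*(-1/8350034) = -2211081*(-1/8350034) = 2211081/8350034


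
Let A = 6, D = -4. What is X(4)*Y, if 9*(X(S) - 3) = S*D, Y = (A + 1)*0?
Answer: 0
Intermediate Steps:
Y = 0 (Y = (6 + 1)*0 = 7*0 = 0)
X(S) = 3 - 4*S/9 (X(S) = 3 + (S*(-4))/9 = 3 + (-4*S)/9 = 3 - 4*S/9)
X(4)*Y = (3 - 4/9*4)*0 = (3 - 16/9)*0 = (11/9)*0 = 0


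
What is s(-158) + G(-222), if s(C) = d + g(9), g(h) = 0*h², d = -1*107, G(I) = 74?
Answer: -33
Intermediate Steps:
d = -107
g(h) = 0
s(C) = -107 (s(C) = -107 + 0 = -107)
s(-158) + G(-222) = -107 + 74 = -33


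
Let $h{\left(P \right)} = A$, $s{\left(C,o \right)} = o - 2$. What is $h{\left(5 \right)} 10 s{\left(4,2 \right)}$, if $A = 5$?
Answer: $0$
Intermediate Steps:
$s{\left(C,o \right)} = -2 + o$
$h{\left(P \right)} = 5$
$h{\left(5 \right)} 10 s{\left(4,2 \right)} = 5 \cdot 10 \left(-2 + 2\right) = 50 \cdot 0 = 0$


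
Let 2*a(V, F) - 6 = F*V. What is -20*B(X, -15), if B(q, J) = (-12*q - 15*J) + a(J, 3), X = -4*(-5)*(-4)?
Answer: -23310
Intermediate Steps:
a(V, F) = 3 + F*V/2 (a(V, F) = 3 + (F*V)/2 = 3 + F*V/2)
X = -80 (X = 20*(-4) = -80)
B(q, J) = 3 - 12*q - 27*J/2 (B(q, J) = (-12*q - 15*J) + (3 + (½)*3*J) = (-15*J - 12*q) + (3 + 3*J/2) = 3 - 12*q - 27*J/2)
-20*B(X, -15) = -20*(3 - 12*(-80) - 27/2*(-15)) = -20*(3 + 960 + 405/2) = -20*2331/2 = -23310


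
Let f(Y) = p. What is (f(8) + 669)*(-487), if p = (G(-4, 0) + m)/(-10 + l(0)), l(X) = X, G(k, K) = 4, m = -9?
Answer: -652093/2 ≈ -3.2605e+5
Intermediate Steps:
p = ½ (p = (4 - 9)/(-10 + 0) = -5/(-10) = -5*(-⅒) = ½ ≈ 0.50000)
f(Y) = ½
(f(8) + 669)*(-487) = (½ + 669)*(-487) = (1339/2)*(-487) = -652093/2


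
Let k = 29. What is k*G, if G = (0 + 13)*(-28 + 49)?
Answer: 7917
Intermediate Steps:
G = 273 (G = 13*21 = 273)
k*G = 29*273 = 7917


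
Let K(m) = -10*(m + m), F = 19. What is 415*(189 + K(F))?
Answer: -79265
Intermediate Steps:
K(m) = -20*m
415*(189 + K(F)) = 415*(189 - 20*19) = 415*(189 - 380) = 415*(-191) = -79265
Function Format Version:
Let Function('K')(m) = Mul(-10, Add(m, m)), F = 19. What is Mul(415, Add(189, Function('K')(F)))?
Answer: -79265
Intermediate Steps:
Function('K')(m) = Mul(-20, m) (Function('K')(m) = Mul(-10, Mul(2, m)) = Mul(-20, m))
Mul(415, Add(189, Function('K')(F))) = Mul(415, Add(189, Mul(-20, 19))) = Mul(415, Add(189, -380)) = Mul(415, -191) = -79265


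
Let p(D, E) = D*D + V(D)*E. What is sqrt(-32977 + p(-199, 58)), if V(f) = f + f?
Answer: 2*I*sqrt(4115) ≈ 128.3*I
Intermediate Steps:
V(f) = 2*f
p(D, E) = D**2 + 2*D*E (p(D, E) = D*D + (2*D)*E = D**2 + 2*D*E)
sqrt(-32977 + p(-199, 58)) = sqrt(-32977 - 199*(-199 + 2*58)) = sqrt(-32977 - 199*(-199 + 116)) = sqrt(-32977 - 199*(-83)) = sqrt(-32977 + 16517) = sqrt(-16460) = 2*I*sqrt(4115)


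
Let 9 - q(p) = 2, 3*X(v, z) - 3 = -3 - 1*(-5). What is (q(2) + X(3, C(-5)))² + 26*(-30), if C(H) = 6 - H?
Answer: -6344/9 ≈ -704.89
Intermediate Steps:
X(v, z) = 5/3 (X(v, z) = 1 + (-3 - 1*(-5))/3 = 1 + (-3 + 5)/3 = 1 + (⅓)*2 = 1 + ⅔ = 5/3)
q(p) = 7 (q(p) = 9 - 1*2 = 9 - 2 = 7)
(q(2) + X(3, C(-5)))² + 26*(-30) = (7 + 5/3)² + 26*(-30) = (26/3)² - 780 = 676/9 - 780 = -6344/9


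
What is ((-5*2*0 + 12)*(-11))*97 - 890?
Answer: -13694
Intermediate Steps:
((-5*2*0 + 12)*(-11))*97 - 890 = ((-10*0 + 12)*(-11))*97 - 890 = ((0 + 12)*(-11))*97 - 890 = (12*(-11))*97 - 890 = -132*97 - 890 = -12804 - 890 = -13694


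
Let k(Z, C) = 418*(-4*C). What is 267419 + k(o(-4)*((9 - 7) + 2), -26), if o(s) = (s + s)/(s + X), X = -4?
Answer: 310891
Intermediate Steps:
o(s) = 2*s/(-4 + s) (o(s) = (s + s)/(s - 4) = (2*s)/(-4 + s) = 2*s/(-4 + s))
k(Z, C) = -1672*C
267419 + k(o(-4)*((9 - 7) + 2), -26) = 267419 - 1672*(-26) = 267419 + 43472 = 310891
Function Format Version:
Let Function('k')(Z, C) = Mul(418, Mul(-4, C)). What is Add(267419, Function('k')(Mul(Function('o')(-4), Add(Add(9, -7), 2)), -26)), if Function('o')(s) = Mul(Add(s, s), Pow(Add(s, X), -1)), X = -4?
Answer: 310891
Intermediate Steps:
Function('o')(s) = Mul(2, s, Pow(Add(-4, s), -1)) (Function('o')(s) = Mul(Add(s, s), Pow(Add(s, -4), -1)) = Mul(Mul(2, s), Pow(Add(-4, s), -1)) = Mul(2, s, Pow(Add(-4, s), -1)))
Function('k')(Z, C) = Mul(-1672, C)
Add(267419, Function('k')(Mul(Function('o')(-4), Add(Add(9, -7), 2)), -26)) = Add(267419, Mul(-1672, -26)) = Add(267419, 43472) = 310891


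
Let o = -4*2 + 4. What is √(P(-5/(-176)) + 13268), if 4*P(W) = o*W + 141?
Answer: 7*√525613/44 ≈ 115.34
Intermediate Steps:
o = -4 (o = -8 + 4 = -4)
P(W) = 141/4 - W (P(W) = (-4*W + 141)/4 = (141 - 4*W)/4 = 141/4 - W)
√(P(-5/(-176)) + 13268) = √((141/4 - (-5)/(-176)) + 13268) = √((141/4 - (-5)*(-1)/176) + 13268) = √((141/4 - 1*5/176) + 13268) = √((141/4 - 5/176) + 13268) = √(6199/176 + 13268) = √(2341367/176) = 7*√525613/44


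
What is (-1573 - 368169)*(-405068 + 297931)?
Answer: 39613048654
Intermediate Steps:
(-1573 - 368169)*(-405068 + 297931) = -369742*(-107137) = 39613048654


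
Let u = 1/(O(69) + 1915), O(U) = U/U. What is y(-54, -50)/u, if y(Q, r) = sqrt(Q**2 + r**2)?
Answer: 3832*sqrt(1354) ≈ 1.4101e+5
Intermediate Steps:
O(U) = 1
u = 1/1916 (u = 1/(1 + 1915) = 1/1916 ≈ 0.00052192)
y(-54, -50)/u = sqrt((-54)**2 + (-50)**2)/(1/1916) = sqrt(2916 + 2500)*1916 = sqrt(5416)*1916 = (2*sqrt(1354))*1916 = 3832*sqrt(1354)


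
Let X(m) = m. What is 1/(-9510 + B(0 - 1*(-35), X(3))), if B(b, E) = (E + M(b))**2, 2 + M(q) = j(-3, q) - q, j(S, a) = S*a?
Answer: 1/9811 ≈ 0.00010193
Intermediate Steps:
M(q) = -2 - 4*q (M(q) = -2 + (-3*q - q) = -2 - 4*q)
B(b, E) = (-2 + E - 4*b)**2 (B(b, E) = (E + (-2 - 4*b))**2 = (-2 + E - 4*b)**2)
1/(-9510 + B(0 - 1*(-35), X(3))) = 1/(-9510 + (2 - 1*3 + 4*(0 - 1*(-35)))**2) = 1/(-9510 + (2 - 3 + 4*(0 + 35))**2) = 1/(-9510 + (2 - 3 + 4*35)**2) = 1/(-9510 + (2 - 3 + 140)**2) = 1/(-9510 + 139**2) = 1/(-9510 + 19321) = 1/9811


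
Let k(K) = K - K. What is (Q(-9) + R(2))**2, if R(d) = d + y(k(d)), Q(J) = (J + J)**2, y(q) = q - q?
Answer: 106276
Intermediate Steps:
k(K) = 0
y(q) = 0
Q(J) = 4*J**2 (Q(J) = (2*J)**2 = 4*J**2)
R(d) = d (R(d) = d + 0 = d)
(Q(-9) + R(2))**2 = (4*(-9)**2 + 2)**2 = (4*81 + 2)**2 = (324 + 2)**2 = 326**2 = 106276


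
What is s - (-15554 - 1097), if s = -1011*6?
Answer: 10585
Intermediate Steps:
s = -6066
s - (-15554 - 1097) = -6066 - (-15554 - 1097) = -6066 - 1*(-16651) = -6066 + 16651 = 10585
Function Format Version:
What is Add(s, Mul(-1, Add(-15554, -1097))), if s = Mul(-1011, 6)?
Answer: 10585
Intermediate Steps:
s = -6066
Add(s, Mul(-1, Add(-15554, -1097))) = Add(-6066, Mul(-1, Add(-15554, -1097))) = Add(-6066, Mul(-1, -16651)) = Add(-6066, 16651) = 10585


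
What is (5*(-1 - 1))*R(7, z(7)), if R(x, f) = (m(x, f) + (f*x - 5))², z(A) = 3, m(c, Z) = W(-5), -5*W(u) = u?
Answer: -2890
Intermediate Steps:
W(u) = -u/5
m(c, Z) = 1 (m(c, Z) = -⅕*(-5) = 1)
R(x, f) = (-4 + f*x)² (R(x, f) = (1 + (f*x - 5))² = (1 + (-5 + f*x))² = (-4 + f*x)²)
(5*(-1 - 1))*R(7, z(7)) = (5*(-1 - 1))*(-4 + 3*7)² = (5*(-2))*(-4 + 21)² = -10*17² = -10*289 = -2890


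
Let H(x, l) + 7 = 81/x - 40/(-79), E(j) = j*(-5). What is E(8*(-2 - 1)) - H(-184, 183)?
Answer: 1845111/14536 ≈ 126.93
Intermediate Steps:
E(j) = -5*j
H(x, l) = -513/79 + 81/x (H(x, l) = -7 + (81/x - 40/(-79)) = -7 + (81/x - 40*(-1/79)) = -7 + (81/x + 40/79) = -7 + (40/79 + 81/x) = -513/79 + 81/x)
E(8*(-2 - 1)) - H(-184, 183) = -40*(-2 - 1) - (-513/79 + 81/(-184)) = -40*(-3) - (-513/79 + 81*(-1/184)) = -5*(-24) - (-513/79 - 81/184) = 120 - 1*(-100791/14536) = 120 + 100791/14536 = 1845111/14536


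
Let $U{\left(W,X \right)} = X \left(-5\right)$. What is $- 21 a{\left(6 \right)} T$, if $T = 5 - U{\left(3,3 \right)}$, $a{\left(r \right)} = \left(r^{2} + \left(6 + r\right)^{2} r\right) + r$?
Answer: $-380520$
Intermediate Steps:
$U{\left(W,X \right)} = - 5 X$
$a{\left(r \right)} = r + r^{2} + r \left(6 + r\right)^{2}$ ($a{\left(r \right)} = \left(r^{2} + r \left(6 + r\right)^{2}\right) + r = r + r^{2} + r \left(6 + r\right)^{2}$)
$T = 20$ ($T = 5 - \left(-5\right) 3 = 5 - -15 = 5 + 15 = 20$)
$- 21 a{\left(6 \right)} T = - 21 \cdot 6 \left(1 + 6 + \left(6 + 6\right)^{2}\right) 20 = - 21 \cdot 6 \left(1 + 6 + 12^{2}\right) 20 = - 21 \cdot 6 \left(1 + 6 + 144\right) 20 = - 21 \cdot 6 \cdot 151 \cdot 20 = \left(-21\right) 906 \cdot 20 = \left(-19026\right) 20 = -380520$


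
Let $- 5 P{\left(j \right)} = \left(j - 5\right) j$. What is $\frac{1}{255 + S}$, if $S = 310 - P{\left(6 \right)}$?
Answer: $\frac{5}{2831} \approx 0.0017662$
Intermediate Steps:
$P{\left(j \right)} = - \frac{j \left(-5 + j\right)}{5}$ ($P{\left(j \right)} = - \frac{\left(j - 5\right) j}{5} = - \frac{\left(-5 + j\right) j}{5} = - \frac{j \left(-5 + j\right)}{5}$)
$S = \frac{1556}{5}$ ($S = 310 - \frac{1}{5} \cdot 6 \left(5 - 6\right) = 310 - \frac{1}{5} \cdot 6 \left(-1\right) = 310 - - \frac{6}{5} = 310 + \frac{6}{5} = \frac{1556}{5} \approx 311.2$)
$\frac{1}{255 + S} = \frac{1}{255 + \frac{1556}{5}} = \frac{1}{\frac{2831}{5}} = \frac{5}{2831}$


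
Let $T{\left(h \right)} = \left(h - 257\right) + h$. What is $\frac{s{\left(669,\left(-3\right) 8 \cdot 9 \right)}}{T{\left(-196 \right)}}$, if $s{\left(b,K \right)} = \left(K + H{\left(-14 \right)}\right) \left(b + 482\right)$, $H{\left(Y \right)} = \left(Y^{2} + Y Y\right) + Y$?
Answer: $- \frac{186462}{649} \approx -287.31$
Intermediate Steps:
$H{\left(Y \right)} = Y + 2 Y^{2}$ ($H{\left(Y \right)} = \left(Y^{2} + Y^{2}\right) + Y = 2 Y^{2} + Y = Y + 2 Y^{2}$)
$T{\left(h \right)} = -257 + 2 h$ ($T{\left(h \right)} = \left(-257 + h\right) + h = -257 + 2 h$)
$s{\left(b,K \right)} = \left(378 + K\right) \left(482 + b\right)$ ($s{\left(b,K \right)} = \left(K - 14 \left(1 + 2 \left(-14\right)\right)\right) \left(b + 482\right) = \left(K - 14 \left(1 - 28\right)\right) \left(482 + b\right) = \left(K - -378\right) \left(482 + b\right) = \left(K + 378\right) \left(482 + b\right) = \left(378 + K\right) \left(482 + b\right)$)
$\frac{s{\left(669,\left(-3\right) 8 \cdot 9 \right)}}{T{\left(-196 \right)}} = \frac{182196 + 378 \cdot 669 + 482 \left(-3\right) 8 \cdot 9 + \left(-3\right) 8 \cdot 9 \cdot 669}{-257 + 2 \left(-196\right)} = \frac{182196 + 252882 + 482 \left(\left(-24\right) 9\right) + \left(-24\right) 9 \cdot 669}{-257 - 392} = \frac{182196 + 252882 + 482 \left(-216\right) - 144504}{-649} = \left(182196 + 252882 - 104112 - 144504\right) \left(- \frac{1}{649}\right) = 186462 \left(- \frac{1}{649}\right) = - \frac{186462}{649}$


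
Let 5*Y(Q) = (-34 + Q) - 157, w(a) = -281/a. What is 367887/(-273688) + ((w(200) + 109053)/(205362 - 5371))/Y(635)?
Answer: -162588324794431/121512003713760 ≈ -1.3380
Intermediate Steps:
Y(Q) = -191/5 + Q/5 (Y(Q) = ((-34 + Q) - 157)/5 = (-191 + Q)/5 = -191/5 + Q/5)
367887/(-273688) + ((w(200) + 109053)/(205362 - 5371))/Y(635) = 367887/(-273688) + ((-281/200 + 109053)/(205362 - 5371))/(-191/5 + (⅕)*635) = 367887*(-1/273688) + ((-281*1/200 + 109053)/199991)/(-191/5 + 127) = -367887/273688 + ((-281/200 + 109053)*(1/199991))/(444/5) = -367887/273688 + ((21810319/200)*(1/199991))*(5/444) = -367887/273688 + (21810319/39998200)*(5/444) = -367887/273688 + 21810319/3551840160 = -162588324794431/121512003713760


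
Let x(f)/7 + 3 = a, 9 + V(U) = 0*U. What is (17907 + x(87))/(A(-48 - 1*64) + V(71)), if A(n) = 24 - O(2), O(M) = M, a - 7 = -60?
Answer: 17515/13 ≈ 1347.3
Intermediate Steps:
V(U) = -9 (V(U) = -9 + 0*U = -9 + 0 = -9)
a = -53 (a = 7 - 60 = -53)
x(f) = -392 (x(f) = -21 + 7*(-53) = -21 - 371 = -392)
A(n) = 22 (A(n) = 24 - 1*2 = 24 - 2 = 22)
(17907 + x(87))/(A(-48 - 1*64) + V(71)) = (17907 - 392)/(22 - 9) = 17515/13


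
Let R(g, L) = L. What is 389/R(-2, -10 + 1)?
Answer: -389/9 ≈ -43.222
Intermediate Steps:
389/R(-2, -10 + 1) = 389/(-10 + 1) = 389/(-9) = 389*(-1/9) = -389/9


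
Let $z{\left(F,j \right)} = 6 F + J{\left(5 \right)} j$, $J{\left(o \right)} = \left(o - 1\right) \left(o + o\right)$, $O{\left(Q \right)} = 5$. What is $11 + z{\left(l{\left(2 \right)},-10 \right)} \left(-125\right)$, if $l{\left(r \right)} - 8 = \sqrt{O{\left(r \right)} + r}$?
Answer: $44011 - 750 \sqrt{7} \approx 42027.0$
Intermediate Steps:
$J{\left(o \right)} = 2 o \left(-1 + o\right)$ ($J{\left(o \right)} = \left(-1 + o\right) 2 o = 2 o \left(-1 + o\right)$)
$l{\left(r \right)} = 8 + \sqrt{5 + r}$
$z{\left(F,j \right)} = 6 F + 40 j$ ($z{\left(F,j \right)} = 6 F + 2 \cdot 5 \left(-1 + 5\right) j = 6 F + 2 \cdot 5 \cdot 4 j = 6 F + 40 j$)
$11 + z{\left(l{\left(2 \right)},-10 \right)} \left(-125\right) = 11 + \left(6 \left(8 + \sqrt{5 + 2}\right) + 40 \left(-10\right)\right) \left(-125\right) = 11 + \left(6 \left(8 + \sqrt{7}\right) - 400\right) \left(-125\right) = 11 + \left(\left(48 + 6 \sqrt{7}\right) - 400\right) \left(-125\right) = 11 + \left(-352 + 6 \sqrt{7}\right) \left(-125\right) = 11 + \left(44000 - 750 \sqrt{7}\right) = 44011 - 750 \sqrt{7}$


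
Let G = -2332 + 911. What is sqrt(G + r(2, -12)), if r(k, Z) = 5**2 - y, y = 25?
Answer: 7*I*sqrt(29) ≈ 37.696*I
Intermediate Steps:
r(k, Z) = 0 (r(k, Z) = 5**2 - 1*25 = 25 - 25 = 0)
G = -1421
sqrt(G + r(2, -12)) = sqrt(-1421 + 0) = sqrt(-1421) = 7*I*sqrt(29)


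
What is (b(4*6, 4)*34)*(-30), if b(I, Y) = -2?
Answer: 2040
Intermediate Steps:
(b(4*6, 4)*34)*(-30) = -2*34*(-30) = -68*(-30) = 2040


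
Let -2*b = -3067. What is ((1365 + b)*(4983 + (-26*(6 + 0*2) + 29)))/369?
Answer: 14075116/369 ≈ 38144.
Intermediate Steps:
b = 3067/2 (b = -½*(-3067) = 3067/2 ≈ 1533.5)
((1365 + b)*(4983 + (-26*(6 + 0*2) + 29)))/369 = ((1365 + 3067/2)*(4983 + (-26*(6 + 0*2) + 29)))/369 = (5797*(4983 + (-26*(6 + 0) + 29))/2)*(1/369) = (5797*(4983 + (-26*6 + 29))/2)*(1/369) = (5797*(4983 + (-156 + 29))/2)*(1/369) = (5797*(4983 - 127)/2)*(1/369) = ((5797/2)*4856)*(1/369) = 14075116*(1/369) = 14075116/369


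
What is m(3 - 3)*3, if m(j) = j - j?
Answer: 0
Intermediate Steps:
m(j) = 0
m(3 - 3)*3 = 0*3 = 0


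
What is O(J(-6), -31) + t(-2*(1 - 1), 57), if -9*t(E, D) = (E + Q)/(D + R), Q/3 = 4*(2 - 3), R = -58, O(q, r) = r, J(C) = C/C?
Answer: -97/3 ≈ -32.333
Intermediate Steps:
J(C) = 1
Q = -12 (Q = 3*(4*(2 - 3)) = 3*(4*(-1)) = 3*(-4) = -12)
t(E, D) = -(-12 + E)/(9*(-58 + D)) (t(E, D) = -(E - 12)/(9*(D - 58)) = -(-12 + E)/(9*(-58 + D)))
O(J(-6), -31) + t(-2*(1 - 1), 57) = -31 + (12 - (-2)*(1 - 1))/(9*(-58 + 57)) = -31 + (1/9)*(12 - (-2)*0)/(-1) = -31 + (1/9)*(-1)*(12 - 1*0) = -31 + (1/9)*(-1)*(12 + 0) = -31 + (1/9)*(-1)*12 = -31 - 4/3 = -97/3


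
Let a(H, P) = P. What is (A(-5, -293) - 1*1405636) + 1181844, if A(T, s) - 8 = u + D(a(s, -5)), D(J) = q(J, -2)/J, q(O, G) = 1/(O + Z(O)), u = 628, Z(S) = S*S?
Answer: -22315601/100 ≈ -2.2316e+5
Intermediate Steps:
Z(S) = S**2
q(O, G) = 1/(O + O**2)
D(J) = 1/(J**2*(1 + J)) (D(J) = (1/(J*(1 + J)))/J = 1/(J**2*(1 + J)))
A(T, s) = 63599/100 (A(T, s) = 8 + (628 + 1/((-5)**2*(1 - 5))) = 8 + (628 + (1/25)/(-4)) = 8 + (628 + (1/25)*(-1/4)) = 8 + (628 - 1/100) = 8 + 62799/100 = 63599/100)
(A(-5, -293) - 1*1405636) + 1181844 = (63599/100 - 1*1405636) + 1181844 = (63599/100 - 1405636) + 1181844 = -140500001/100 + 1181844 = -22315601/100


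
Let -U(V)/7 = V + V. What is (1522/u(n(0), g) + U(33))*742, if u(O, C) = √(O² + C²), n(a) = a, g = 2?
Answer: 221858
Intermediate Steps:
U(V) = -14*V (U(V) = -7*(V + V) = -14*V)
u(O, C) = √(C² + O²)
(1522/u(n(0), g) + U(33))*742 = (1522/(√(2² + 0²)) - 14*33)*742 = (1522/(√(4 + 0)) - 462)*742 = (1522/(√4) - 462)*742 = (1522/2 - 462)*742 = (1522*(½) - 462)*742 = (761 - 462)*742 = 299*742 = 221858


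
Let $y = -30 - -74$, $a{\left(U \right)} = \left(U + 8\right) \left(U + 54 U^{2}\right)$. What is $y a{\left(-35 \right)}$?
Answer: $-78544620$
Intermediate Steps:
$a{\left(U \right)} = \left(8 + U\right) \left(U + 54 U^{2}\right)$
$y = 44$ ($y = -30 + 74 = 44$)
$y a{\left(-35 \right)} = 44 \left(- 35 \left(8 + 54 \left(-35\right)^{2} + 433 \left(-35\right)\right)\right) = 44 \left(- 35 \left(8 + 54 \cdot 1225 - 15155\right)\right) = 44 \left(- 35 \left(8 + 66150 - 15155\right)\right) = 44 \left(\left(-35\right) 51003\right) = 44 \left(-1785105\right) = -78544620$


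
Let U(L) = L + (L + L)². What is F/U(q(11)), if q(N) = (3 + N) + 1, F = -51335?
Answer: -10267/183 ≈ -56.104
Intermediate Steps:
q(N) = 4 + N
U(L) = L + 4*L² (U(L) = L + (2*L)² = L + 4*L²)
F/U(q(11)) = -51335*1/((1 + 4*(4 + 11))*(4 + 11)) = -51335*1/(15*(1 + 4*15)) = -51335*1/(15*(1 + 60)) = -51335/(15*61) = -51335/915 = -51335*1/915 = -10267/183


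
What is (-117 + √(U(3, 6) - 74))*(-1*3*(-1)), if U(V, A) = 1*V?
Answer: -351 + 3*I*√71 ≈ -351.0 + 25.278*I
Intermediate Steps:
U(V, A) = V
(-117 + √(U(3, 6) - 74))*(-1*3*(-1)) = (-117 + √(3 - 74))*(-1*3*(-1)) = (-117 + √(-71))*(-3*(-1)) = (-117 + I*√71)*3 = -351 + 3*I*√71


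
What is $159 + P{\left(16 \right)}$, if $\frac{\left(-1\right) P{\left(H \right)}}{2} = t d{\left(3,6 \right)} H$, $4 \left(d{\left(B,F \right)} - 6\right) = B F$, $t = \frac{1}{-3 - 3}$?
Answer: $215$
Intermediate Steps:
$t = - \frac{1}{6}$ ($t = \frac{1}{-6} = - \frac{1}{6} \approx -0.16667$)
$d{\left(B,F \right)} = 6 + \frac{B F}{4}$
$P{\left(H \right)} = \frac{7 H}{2}$ ($P{\left(H \right)} = - 2 - \frac{6 + \frac{1}{4} \cdot 3 \cdot 6}{6} H = - 2 - \frac{6 + \frac{9}{2}}{6} H = - 2 \left(- \frac{1}{6}\right) \frac{21}{2} H = - 2 \left(- \frac{7 H}{4}\right) = \frac{7 H}{2}$)
$159 + P{\left(16 \right)} = 159 + \frac{7}{2} \cdot 16 = 159 + 56 = 215$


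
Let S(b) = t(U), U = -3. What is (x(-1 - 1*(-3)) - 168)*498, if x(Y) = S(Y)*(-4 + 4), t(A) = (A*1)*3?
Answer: -83664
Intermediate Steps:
t(A) = 3*A (t(A) = A*3 = 3*A)
S(b) = -9 (S(b) = 3*(-3) = -9)
x(Y) = 0 (x(Y) = -9*(-4 + 4) = -9*0 = 0)
(x(-1 - 1*(-3)) - 168)*498 = (0 - 168)*498 = -168*498 = -83664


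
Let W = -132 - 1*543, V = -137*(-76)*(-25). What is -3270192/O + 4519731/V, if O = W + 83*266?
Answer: -947966780193/5571200900 ≈ -170.15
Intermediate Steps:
V = -260300 (V = 10412*(-25) = -260300)
W = -675 (W = -132 - 543 = -675)
O = 21403 (O = -675 + 83*266 = -675 + 22078 = 21403)
-3270192/O + 4519731/V = -3270192/21403 + 4519731/(-260300) = -3270192*1/21403 + 4519731*(-1/260300) = -3270192/21403 - 4519731/260300 = -947966780193/5571200900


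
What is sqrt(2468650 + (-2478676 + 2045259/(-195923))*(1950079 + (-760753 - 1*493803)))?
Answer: I*sqrt(66176426121480081096053)/195923 ≈ 1.313e+6*I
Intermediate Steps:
sqrt(2468650 + (-2478676 + 2045259/(-195923))*(1950079 + (-760753 - 1*493803))) = sqrt(2468650 + (-2478676 + 2045259*(-1/195923))*(1950079 + (-760753 - 493803))) = sqrt(2468650 + (-2478676 - 2045259/195923)*(1950079 - 1254556)) = sqrt(2468650 - 485631683207/195923*695523) = sqrt(2468650 - 337768005199182261/195923) = sqrt(-337767521533868311/195923) = I*sqrt(66176426121480081096053)/195923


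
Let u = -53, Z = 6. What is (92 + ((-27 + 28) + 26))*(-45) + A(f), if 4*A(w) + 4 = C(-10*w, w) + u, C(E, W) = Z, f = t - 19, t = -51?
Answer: -21471/4 ≈ -5367.8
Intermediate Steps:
f = -70 (f = -51 - 19 = -70)
C(E, W) = 6
A(w) = -51/4 (A(w) = -1 + (6 - 53)/4 = -1 + (¼)*(-47) = -1 - 47/4 = -51/4)
(92 + ((-27 + 28) + 26))*(-45) + A(f) = (92 + ((-27 + 28) + 26))*(-45) - 51/4 = (92 + (1 + 26))*(-45) - 51/4 = (92 + 27)*(-45) - 51/4 = 119*(-45) - 51/4 = -5355 - 51/4 = -21471/4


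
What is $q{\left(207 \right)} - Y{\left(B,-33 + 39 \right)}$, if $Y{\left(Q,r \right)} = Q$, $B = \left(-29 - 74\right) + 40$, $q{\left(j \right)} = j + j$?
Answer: $477$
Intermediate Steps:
$q{\left(j \right)} = 2 j$
$B = -63$ ($B = -103 + 40 = -63$)
$q{\left(207 \right)} - Y{\left(B,-33 + 39 \right)} = 2 \cdot 207 - -63 = 414 + 63 = 477$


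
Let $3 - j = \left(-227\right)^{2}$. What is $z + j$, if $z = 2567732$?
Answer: $2516206$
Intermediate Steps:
$j = -51526$ ($j = 3 - \left(-227\right)^{2} = 3 - 51529 = -51526$)
$z + j = 2567732 - 51526 = 2516206$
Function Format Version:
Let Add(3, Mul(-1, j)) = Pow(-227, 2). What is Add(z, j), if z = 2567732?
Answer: 2516206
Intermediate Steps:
j = -51526 (j = Add(3, Mul(-1, Pow(-227, 2))) = Add(3, Mul(-1, 51529)) = Add(3, -51529) = -51526)
Add(z, j) = Add(2567732, -51526) = 2516206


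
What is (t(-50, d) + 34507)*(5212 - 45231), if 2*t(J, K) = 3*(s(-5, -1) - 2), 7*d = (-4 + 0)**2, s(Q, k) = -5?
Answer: -2761030867/2 ≈ -1.3805e+9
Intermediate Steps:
d = 16/7 (d = (-4 + 0)**2/7 = (1/7)*(-4)**2 = (1/7)*16 = 16/7 ≈ 2.2857)
t(J, K) = -21/2 (t(J, K) = (3*(-5 - 2))/2 = (3*(-7))/2 = (1/2)*(-21) = -21/2)
(t(-50, d) + 34507)*(5212 - 45231) = (-21/2 + 34507)*(5212 - 45231) = (68993/2)*(-40019) = -2761030867/2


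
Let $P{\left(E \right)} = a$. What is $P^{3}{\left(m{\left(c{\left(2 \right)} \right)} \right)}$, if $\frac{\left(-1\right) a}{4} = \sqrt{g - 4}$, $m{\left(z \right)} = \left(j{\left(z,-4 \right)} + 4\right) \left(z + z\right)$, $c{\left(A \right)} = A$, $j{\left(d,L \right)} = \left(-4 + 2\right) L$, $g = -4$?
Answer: $1024 i \sqrt{2} \approx 1448.2 i$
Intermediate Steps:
$j{\left(d,L \right)} = - 2 L$
$m{\left(z \right)} = 24 z$ ($m{\left(z \right)} = \left(\left(-2\right) \left(-4\right) + 4\right) \left(z + z\right) = \left(8 + 4\right) 2 z = 12 \cdot 2 z = 24 z$)
$a = - 8 i \sqrt{2}$ ($a = - 4 \sqrt{-4 - 4} = - 4 \sqrt{-8} = - 4 \cdot 2 i \sqrt{2} = - 8 i \sqrt{2} \approx - 11.314 i$)
$P{\left(E \right)} = - 8 i \sqrt{2}$
$P^{3}{\left(m{\left(c{\left(2 \right)} \right)} \right)} = \left(- 8 i \sqrt{2}\right)^{3} = 1024 i \sqrt{2}$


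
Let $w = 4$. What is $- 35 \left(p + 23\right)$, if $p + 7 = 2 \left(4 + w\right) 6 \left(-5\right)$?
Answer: $16240$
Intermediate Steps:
$p = -487$ ($p = -7 + 2 \left(4 + 4\right) 6 \left(-5\right) = -7 + 2 \cdot 8 \cdot 6 \left(-5\right) = -7 + 16 \cdot 6 \left(-5\right) = -7 + 96 \left(-5\right) = -7 - 480 = -487$)
$- 35 \left(p + 23\right) = - 35 \left(-487 + 23\right) = \left(-35\right) \left(-464\right) = 16240$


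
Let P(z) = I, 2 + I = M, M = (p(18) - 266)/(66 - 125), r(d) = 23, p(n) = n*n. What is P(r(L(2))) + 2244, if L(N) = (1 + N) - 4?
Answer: 132220/59 ≈ 2241.0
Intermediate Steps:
L(N) = -3 + N
p(n) = n²
M = -58/59 (M = (18² - 266)/(66 - 125) = (324 - 266)/(-59) = 58*(-1/59) = -58/59 ≈ -0.98305)
I = -176/59 (I = -2 - 58/59 = -176/59 ≈ -2.9831)
P(z) = -176/59
P(r(L(2))) + 2244 = -176/59 + 2244 = 132220/59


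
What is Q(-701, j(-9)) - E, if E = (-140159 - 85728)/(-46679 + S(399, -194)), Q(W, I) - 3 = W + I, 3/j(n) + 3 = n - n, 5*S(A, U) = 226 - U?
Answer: -32795792/46595 ≈ -703.85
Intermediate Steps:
S(A, U) = 226/5 - U/5 (S(A, U) = (226 - U)/5 = 226/5 - U/5)
j(n) = -1 (j(n) = 3/(-3 + (n - n)) = 3/(-3 + 0) = 3/(-3) = 3*(-⅓) = -1)
Q(W, I) = 3 + I + W (Q(W, I) = 3 + (W + I) = 3 + (I + W) = 3 + I + W)
E = 225887/46595 (E = (-140159 - 85728)/(-46679 + (226/5 - ⅕*(-194))) = -225887/(-46679 + (226/5 + 194/5)) = -225887/(-46679 + 84) = -225887/(-46595) = -225887*(-1/46595) = 225887/46595 ≈ 4.8479)
Q(-701, j(-9)) - E = (3 - 1 - 701) - 1*225887/46595 = -699 - 225887/46595 = -32795792/46595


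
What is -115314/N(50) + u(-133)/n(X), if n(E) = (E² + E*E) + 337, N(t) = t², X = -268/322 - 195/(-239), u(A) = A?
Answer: -29015514560811173/623717832423750 ≈ -46.520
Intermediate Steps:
X = -631/38479 (X = -268*1/322 - 195*(-1/239) = -134/161 + 195/239 = -631/38479 ≈ -0.016399)
n(E) = 337 + 2*E² (n(E) = (E² + E²) + 337 = 2*E² + 337 = 337 + 2*E²)
-115314/N(50) + u(-133)/n(X) = -115314/(50²) - 133/(337 + 2*(-631/38479)²) = -115314/2500 - 133/(337 + 2*(398161/1480633441)) = -115314*1/2500 - 133/(337 + 796322/1480633441) = -57657/1250 - 133/498974265939/1480633441 = -57657/1250 - 133*1480633441/498974265939 = -57657/1250 - 196924247653/498974265939 = -29015514560811173/623717832423750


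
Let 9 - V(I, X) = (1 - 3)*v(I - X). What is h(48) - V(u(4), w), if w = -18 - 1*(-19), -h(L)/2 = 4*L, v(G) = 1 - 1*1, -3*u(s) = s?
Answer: -393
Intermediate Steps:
u(s) = -s/3
v(G) = 0 (v(G) = 1 - 1 = 0)
h(L) = -8*L
w = 1 (w = -18 + 19 = 1)
V(I, X) = 9 (V(I, X) = 9 - (1 - 3)*0 = 9 - (-2)*0 = 9 - 1*0 = 9 + 0 = 9)
h(48) - V(u(4), w) = -8*48 - 1*9 = -384 - 9 = -393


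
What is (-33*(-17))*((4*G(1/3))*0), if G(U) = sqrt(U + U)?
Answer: 0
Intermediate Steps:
G(U) = sqrt(2)*sqrt(U) (G(U) = sqrt(2*U) = sqrt(2)*sqrt(U))
(-33*(-17))*((4*G(1/3))*0) = (-33*(-17))*((4*(sqrt(2)*sqrt(1/3)))*0) = 561*((4*(sqrt(2)*sqrt(1/3)))*0) = 561*((4*(sqrt(2)*(sqrt(3)/3)))*0) = 561*((4*(sqrt(6)/3))*0) = 561*((4*sqrt(6)/3)*0) = 561*0 = 0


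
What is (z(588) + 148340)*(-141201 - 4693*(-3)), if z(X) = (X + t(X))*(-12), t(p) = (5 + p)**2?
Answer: 518467585488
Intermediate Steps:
z(X) = -12*X - 12*(5 + X)**2 (z(X) = (X + (5 + X)**2)*(-12) = -12*X - 12*(5 + X)**2)
(z(588) + 148340)*(-141201 - 4693*(-3)) = ((-12*588 - 12*(5 + 588)**2) + 148340)*(-141201 - 4693*(-3)) = ((-7056 - 12*593**2) + 148340)*(-141201 + 14079) = ((-7056 - 12*351649) + 148340)*(-127122) = ((-7056 - 4219788) + 148340)*(-127122) = (-4226844 + 148340)*(-127122) = -4078504*(-127122) = 518467585488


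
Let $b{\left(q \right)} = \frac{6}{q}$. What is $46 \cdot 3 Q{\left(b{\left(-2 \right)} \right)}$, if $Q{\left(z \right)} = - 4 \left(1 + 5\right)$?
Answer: $-3312$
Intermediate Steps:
$Q{\left(z \right)} = -24$ ($Q{\left(z \right)} = \left(-4\right) 6 = -24$)
$46 \cdot 3 Q{\left(b{\left(-2 \right)} \right)} = 46 \cdot 3 \left(-24\right) = 138 \left(-24\right) = -3312$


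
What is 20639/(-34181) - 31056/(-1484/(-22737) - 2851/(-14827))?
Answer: -6752164850673653/55996510535 ≈ -1.2058e+5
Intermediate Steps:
20639/(-34181) - 31056/(-1484/(-22737) - 2851/(-14827)) = 20639*(-1/34181) - 31056/(-1484*(-1/22737) - 2851*(-1/14827)) = -20639/34181 - 31056/(28/429 + 2851/14827) = -20639/34181 - 31056/1638235/6360783 = -20639/34181 - 31056*6360783/1638235 = -20639/34181 - 197540476848/1638235 = -6752164850673653/55996510535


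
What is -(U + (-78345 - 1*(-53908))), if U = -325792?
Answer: 350229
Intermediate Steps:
-(U + (-78345 - 1*(-53908))) = -(-325792 + (-78345 - 1*(-53908))) = -(-325792 + (-78345 + 53908)) = -(-325792 - 24437) = -1*(-350229) = 350229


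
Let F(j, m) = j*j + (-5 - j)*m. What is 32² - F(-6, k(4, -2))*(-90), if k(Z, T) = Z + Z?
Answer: 4984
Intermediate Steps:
k(Z, T) = 2*Z
F(j, m) = j² + m*(-5 - j)
32² - F(-6, k(4, -2))*(-90) = 32² - ((-6)² - 10*4 - 1*(-6)*2*4)*(-90) = 1024 - (36 - 5*8 - 1*(-6)*8)*(-90) = 1024 - (36 - 40 + 48)*(-90) = 1024 - 44*(-90) = 1024 - 1*(-3960) = 1024 + 3960 = 4984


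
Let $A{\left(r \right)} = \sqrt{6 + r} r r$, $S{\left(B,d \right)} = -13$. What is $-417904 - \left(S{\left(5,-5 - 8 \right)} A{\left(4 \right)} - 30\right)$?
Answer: $-417874 + 208 \sqrt{10} \approx -4.1722 \cdot 10^{5}$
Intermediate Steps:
$A{\left(r \right)} = r^{2} \sqrt{6 + r}$ ($A{\left(r \right)} = r \sqrt{6 + r} r = r^{2} \sqrt{6 + r}$)
$-417904 - \left(S{\left(5,-5 - 8 \right)} A{\left(4 \right)} - 30\right) = -417904 - \left(- 13 \cdot 4^{2} \sqrt{6 + 4} - 30\right) = -417904 - \left(- 13 \cdot 16 \sqrt{10} - 30\right) = -417904 - \left(- 208 \sqrt{10} - 30\right) = -417904 - \left(-30 - 208 \sqrt{10}\right) = -417904 + \left(30 + 208 \sqrt{10}\right) = -417874 + 208 \sqrt{10}$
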